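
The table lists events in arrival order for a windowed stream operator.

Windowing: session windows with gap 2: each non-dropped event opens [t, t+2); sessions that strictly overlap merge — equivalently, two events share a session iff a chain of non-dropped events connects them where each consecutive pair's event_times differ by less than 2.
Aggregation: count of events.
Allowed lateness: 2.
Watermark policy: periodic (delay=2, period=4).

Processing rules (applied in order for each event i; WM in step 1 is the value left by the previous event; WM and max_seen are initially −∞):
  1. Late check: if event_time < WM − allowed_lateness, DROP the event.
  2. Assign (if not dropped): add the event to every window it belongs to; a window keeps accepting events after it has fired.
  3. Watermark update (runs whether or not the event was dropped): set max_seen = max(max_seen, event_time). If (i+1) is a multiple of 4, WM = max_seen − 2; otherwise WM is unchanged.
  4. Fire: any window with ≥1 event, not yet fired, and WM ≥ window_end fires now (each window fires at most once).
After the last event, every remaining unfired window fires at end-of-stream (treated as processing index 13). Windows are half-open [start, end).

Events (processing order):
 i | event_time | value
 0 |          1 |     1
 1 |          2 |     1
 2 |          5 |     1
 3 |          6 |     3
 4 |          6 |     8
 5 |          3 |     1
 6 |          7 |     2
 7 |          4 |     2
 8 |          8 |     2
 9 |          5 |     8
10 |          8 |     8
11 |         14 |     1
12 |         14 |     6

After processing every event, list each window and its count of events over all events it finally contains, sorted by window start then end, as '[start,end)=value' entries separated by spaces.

i=0 t=1 v=1: → [1,3); WM=−∞
i=1 t=2 v=1: → [1,4); WM=−∞
i=2 t=5 v=1: → [5,7); WM=−∞
i=3 t=6 v=3: → [5,8); WM=4
i=4 t=6 v=8: → [5,8); WM=4
i=5 t=3 v=1: → [1,5); WM=4
i=6 t=7 v=2: → [5,9); WM=4
i=7 t=4 v=2: → [1,9); WM=5
i=8 t=8 v=2: → [1,10); WM=5
i=9 t=5 v=8: → [1,10); WM=5
i=10 t=8 v=8: → [1,10); WM=5
i=11 t=14 v=1: → [14,16); WM=12
i=12 t=14 v=6: → [14,16); WM=12

[1,10)=11 [14,16)=2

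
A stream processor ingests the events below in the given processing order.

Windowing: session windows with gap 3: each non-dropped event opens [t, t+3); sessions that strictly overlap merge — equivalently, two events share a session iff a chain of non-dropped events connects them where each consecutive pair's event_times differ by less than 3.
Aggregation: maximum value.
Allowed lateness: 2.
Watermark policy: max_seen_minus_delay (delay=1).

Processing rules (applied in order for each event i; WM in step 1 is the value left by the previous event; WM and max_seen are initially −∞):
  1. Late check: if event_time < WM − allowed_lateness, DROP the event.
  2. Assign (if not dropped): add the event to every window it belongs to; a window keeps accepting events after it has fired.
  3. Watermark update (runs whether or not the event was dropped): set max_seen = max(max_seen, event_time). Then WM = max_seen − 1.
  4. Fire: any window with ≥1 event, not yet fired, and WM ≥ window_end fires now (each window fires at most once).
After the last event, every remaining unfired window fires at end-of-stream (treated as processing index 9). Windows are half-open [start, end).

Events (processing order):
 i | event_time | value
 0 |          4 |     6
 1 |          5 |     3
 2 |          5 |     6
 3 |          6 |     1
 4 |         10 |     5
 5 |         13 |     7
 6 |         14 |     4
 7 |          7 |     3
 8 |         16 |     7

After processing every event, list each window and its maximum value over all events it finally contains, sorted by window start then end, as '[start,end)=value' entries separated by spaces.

[4,9)=6 [10,13)=5 [13,19)=7

i=0 t=4 v=6: → [4,7); WM=3
i=1 t=5 v=3: → [4,8); WM=4
i=2 t=5 v=6: → [4,8); WM=4
i=3 t=6 v=1: → [4,9); WM=5
i=4 t=10 v=5: → [10,13); WM=9
i=5 t=13 v=7: → [13,16); WM=12
i=6 t=14 v=4: → [13,17); WM=13
i=7 t=7 v=3: DROP (t<13-2); WM=13
i=8 t=16 v=7: → [13,19); WM=15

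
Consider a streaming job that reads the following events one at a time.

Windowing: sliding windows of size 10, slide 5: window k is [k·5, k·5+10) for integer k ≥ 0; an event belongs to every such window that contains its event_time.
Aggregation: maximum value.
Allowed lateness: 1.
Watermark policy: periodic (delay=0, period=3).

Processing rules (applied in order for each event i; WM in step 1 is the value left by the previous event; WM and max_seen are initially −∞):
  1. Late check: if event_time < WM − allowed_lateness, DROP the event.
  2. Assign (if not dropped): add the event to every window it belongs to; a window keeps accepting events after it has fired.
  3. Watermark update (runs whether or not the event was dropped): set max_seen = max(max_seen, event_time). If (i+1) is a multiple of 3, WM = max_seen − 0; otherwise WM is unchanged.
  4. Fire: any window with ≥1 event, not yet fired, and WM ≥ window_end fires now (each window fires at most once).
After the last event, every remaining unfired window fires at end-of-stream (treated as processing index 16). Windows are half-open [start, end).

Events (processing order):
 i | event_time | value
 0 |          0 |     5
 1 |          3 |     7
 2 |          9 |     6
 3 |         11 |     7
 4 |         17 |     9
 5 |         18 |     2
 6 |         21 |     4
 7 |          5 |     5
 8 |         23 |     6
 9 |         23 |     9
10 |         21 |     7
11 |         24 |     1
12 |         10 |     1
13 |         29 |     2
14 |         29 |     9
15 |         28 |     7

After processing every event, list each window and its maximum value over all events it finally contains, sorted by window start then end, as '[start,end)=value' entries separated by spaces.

i=0 t=0 v=5: → [0,10); WM=−∞
i=1 t=3 v=7: → [0,10); WM=−∞
i=2 t=9 v=6: → [5,15),[0,10); WM=9
i=3 t=11 v=7: → [10,20),[5,15); WM=9
i=4 t=17 v=9: → [15,25),[10,20); WM=9
i=5 t=18 v=2: → [15,25),[10,20); WM=18; [0,10) fires=7 [5,15) fires=7
i=6 t=21 v=4: → [20,30),[15,25); WM=18
i=7 t=5 v=5: DROP (t<18-1); WM=18
i=8 t=23 v=6: → [20,30),[15,25); WM=23; [10,20) fires=9
i=9 t=23 v=9: → [20,30),[15,25); WM=23
i=10 t=21 v=7: DROP (t<23-1); WM=23
i=11 t=24 v=1: → [20,30),[15,25); WM=24
i=12 t=10 v=1: DROP (t<24-1); WM=24
i=13 t=29 v=2: → [25,35),[20,30); WM=24
i=14 t=29 v=9: → [25,35),[20,30); WM=29; [15,25) fires=9
i=15 t=28 v=7: → [25,35),[20,30); WM=29

[0,10)=7 [5,15)=7 [10,20)=9 [15,25)=9 [20,30)=9 [25,35)=9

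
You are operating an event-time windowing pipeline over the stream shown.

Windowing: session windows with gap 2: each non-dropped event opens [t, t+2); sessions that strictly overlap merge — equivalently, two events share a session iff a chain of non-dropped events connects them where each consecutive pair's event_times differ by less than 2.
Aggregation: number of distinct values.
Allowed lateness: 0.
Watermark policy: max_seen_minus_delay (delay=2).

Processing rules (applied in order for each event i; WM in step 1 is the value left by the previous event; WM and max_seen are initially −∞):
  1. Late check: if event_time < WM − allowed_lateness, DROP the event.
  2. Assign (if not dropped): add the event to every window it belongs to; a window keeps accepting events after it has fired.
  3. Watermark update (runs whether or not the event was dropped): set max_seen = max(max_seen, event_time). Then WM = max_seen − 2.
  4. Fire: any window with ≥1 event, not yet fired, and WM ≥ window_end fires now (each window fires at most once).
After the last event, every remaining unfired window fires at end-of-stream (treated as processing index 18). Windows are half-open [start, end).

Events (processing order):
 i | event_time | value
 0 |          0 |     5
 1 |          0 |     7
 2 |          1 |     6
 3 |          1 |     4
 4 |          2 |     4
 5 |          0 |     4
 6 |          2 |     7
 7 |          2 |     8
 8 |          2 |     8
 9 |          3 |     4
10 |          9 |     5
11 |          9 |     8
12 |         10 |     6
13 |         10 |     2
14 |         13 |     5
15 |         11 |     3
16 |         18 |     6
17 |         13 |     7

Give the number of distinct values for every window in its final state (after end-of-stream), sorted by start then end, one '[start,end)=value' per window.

[0,5)=5 [9,13)=5 [13,15)=1 [18,20)=1

i=0 t=0 v=5: → [0,2); WM=-2
i=1 t=0 v=7: → [0,2); WM=-2
i=2 t=1 v=6: → [0,3); WM=-1
i=3 t=1 v=4: → [0,3); WM=-1
i=4 t=2 v=4: → [0,4); WM=0
i=5 t=0 v=4: → [0,4); WM=0
i=6 t=2 v=7: → [0,4); WM=0
i=7 t=2 v=8: → [0,4); WM=0
i=8 t=2 v=8: → [0,4); WM=0
i=9 t=3 v=4: → [0,5); WM=1
i=10 t=9 v=5: → [9,11); WM=7
i=11 t=9 v=8: → [9,11); WM=7
i=12 t=10 v=6: → [9,12); WM=8
i=13 t=10 v=2: → [9,12); WM=8
i=14 t=13 v=5: → [13,15); WM=11
i=15 t=11 v=3: → [9,13); WM=11
i=16 t=18 v=6: → [18,20); WM=16
i=17 t=13 v=7: DROP (t<16-0); WM=16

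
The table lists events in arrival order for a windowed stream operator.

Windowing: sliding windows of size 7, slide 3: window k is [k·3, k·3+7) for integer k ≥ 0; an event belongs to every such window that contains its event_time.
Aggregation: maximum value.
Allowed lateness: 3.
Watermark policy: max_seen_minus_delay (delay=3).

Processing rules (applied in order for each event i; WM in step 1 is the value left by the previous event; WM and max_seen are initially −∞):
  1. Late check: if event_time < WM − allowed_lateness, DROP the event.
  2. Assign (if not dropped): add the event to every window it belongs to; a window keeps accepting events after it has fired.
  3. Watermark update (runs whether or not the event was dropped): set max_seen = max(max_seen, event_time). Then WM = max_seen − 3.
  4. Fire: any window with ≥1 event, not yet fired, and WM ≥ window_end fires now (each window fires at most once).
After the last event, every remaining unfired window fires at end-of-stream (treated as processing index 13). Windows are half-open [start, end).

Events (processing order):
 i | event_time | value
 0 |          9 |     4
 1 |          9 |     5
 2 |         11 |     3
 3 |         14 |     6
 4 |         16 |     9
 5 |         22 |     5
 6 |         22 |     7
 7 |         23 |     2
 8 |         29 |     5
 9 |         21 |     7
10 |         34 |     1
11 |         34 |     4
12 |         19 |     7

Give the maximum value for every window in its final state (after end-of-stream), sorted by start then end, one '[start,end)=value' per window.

i=0 t=9 v=4: → [9,16),[6,13),[3,10); WM=6
i=1 t=9 v=5: → [9,16),[6,13),[3,10); WM=6
i=2 t=11 v=3: → [9,16),[6,13); WM=8
i=3 t=14 v=6: → [12,19),[9,16); WM=11; [3,10) fires=5
i=4 t=16 v=9: → [15,22),[12,19); WM=13; [6,13) fires=5
i=5 t=22 v=5: → [21,28),[18,25); WM=19; [9,16) fires=6 [12,19) fires=9
i=6 t=22 v=7: → [21,28),[18,25); WM=19
i=7 t=23 v=2: → [21,28),[18,25); WM=20
i=8 t=29 v=5: → [27,34),[24,31); WM=26; [15,22) fires=9 [18,25) fires=7
i=9 t=21 v=7: DROP (t<26-3); WM=26
i=10 t=34 v=1: → [33,40),[30,37); WM=31; [21,28) fires=7 [24,31) fires=5
i=11 t=34 v=4: → [33,40),[30,37); WM=31
i=12 t=19 v=7: DROP (t<31-3); WM=31

[3,10)=5 [6,13)=5 [9,16)=6 [12,19)=9 [15,22)=9 [18,25)=7 [21,28)=7 [24,31)=5 [27,34)=5 [30,37)=4 [33,40)=4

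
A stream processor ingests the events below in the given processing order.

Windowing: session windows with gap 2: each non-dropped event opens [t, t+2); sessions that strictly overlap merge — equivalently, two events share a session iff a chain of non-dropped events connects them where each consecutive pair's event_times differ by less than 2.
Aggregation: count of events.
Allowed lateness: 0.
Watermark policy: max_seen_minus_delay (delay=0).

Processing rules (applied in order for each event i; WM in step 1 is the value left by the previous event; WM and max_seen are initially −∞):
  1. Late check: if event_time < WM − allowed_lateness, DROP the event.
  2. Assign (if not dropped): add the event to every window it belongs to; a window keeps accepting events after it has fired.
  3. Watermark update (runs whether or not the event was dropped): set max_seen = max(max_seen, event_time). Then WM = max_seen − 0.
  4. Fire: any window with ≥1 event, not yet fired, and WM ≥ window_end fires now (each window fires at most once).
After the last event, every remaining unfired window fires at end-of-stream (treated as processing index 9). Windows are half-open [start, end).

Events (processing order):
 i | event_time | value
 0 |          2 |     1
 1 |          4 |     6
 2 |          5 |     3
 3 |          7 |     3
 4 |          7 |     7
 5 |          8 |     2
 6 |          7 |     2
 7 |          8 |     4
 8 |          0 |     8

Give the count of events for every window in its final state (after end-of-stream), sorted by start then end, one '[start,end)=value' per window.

i=0 t=2 v=1: → [2,4); WM=2
i=1 t=4 v=6: → [4,6); WM=4
i=2 t=5 v=3: → [4,7); WM=5
i=3 t=7 v=3: → [7,9); WM=7
i=4 t=7 v=7: → [7,9); WM=7
i=5 t=8 v=2: → [7,10); WM=8
i=6 t=7 v=2: DROP (t<8-0); WM=8
i=7 t=8 v=4: → [7,10); WM=8
i=8 t=0 v=8: DROP (t<8-0); WM=8

[2,4)=1 [4,7)=2 [7,10)=4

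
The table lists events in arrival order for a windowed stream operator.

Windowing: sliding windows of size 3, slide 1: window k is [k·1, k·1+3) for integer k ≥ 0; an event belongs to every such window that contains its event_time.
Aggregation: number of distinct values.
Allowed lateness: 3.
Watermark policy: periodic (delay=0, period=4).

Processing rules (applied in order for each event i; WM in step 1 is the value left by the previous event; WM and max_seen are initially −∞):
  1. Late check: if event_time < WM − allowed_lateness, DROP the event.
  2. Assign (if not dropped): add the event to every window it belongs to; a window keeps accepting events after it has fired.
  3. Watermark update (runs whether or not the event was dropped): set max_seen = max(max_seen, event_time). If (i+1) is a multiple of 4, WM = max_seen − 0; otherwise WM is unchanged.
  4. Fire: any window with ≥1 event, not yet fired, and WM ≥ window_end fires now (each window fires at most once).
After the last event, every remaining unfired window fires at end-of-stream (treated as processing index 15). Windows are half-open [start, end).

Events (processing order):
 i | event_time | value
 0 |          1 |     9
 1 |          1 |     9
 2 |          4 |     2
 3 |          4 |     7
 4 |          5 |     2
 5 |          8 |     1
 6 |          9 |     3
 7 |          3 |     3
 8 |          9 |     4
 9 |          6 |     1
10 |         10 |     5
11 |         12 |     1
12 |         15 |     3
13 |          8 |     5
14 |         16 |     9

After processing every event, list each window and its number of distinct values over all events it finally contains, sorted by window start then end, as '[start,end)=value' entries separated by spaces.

i=0 t=1 v=9: → [1,4),[0,3); WM=−∞
i=1 t=1 v=9: → [1,4),[0,3); WM=−∞
i=2 t=4 v=2: → [4,7),[3,6),[2,5); WM=−∞
i=3 t=4 v=7: → [4,7),[3,6),[2,5); WM=4; [0,3) fires=1 [1,4) fires=1
i=4 t=5 v=2: → [5,8),[4,7),[3,6); WM=4
i=5 t=8 v=1: → [8,11),[7,10),[6,9); WM=4
i=6 t=9 v=3: → [9,12),[8,11),[7,10); WM=4
i=7 t=3 v=3: → [3,6),[2,5),[1,4); WM=9; [2,5) fires=3 [3,6) fires=3 [4,7) fires=2 [5,8) fires=1 [6,9) fires=1
i=8 t=9 v=4: → [9,12),[8,11),[7,10); WM=9
i=9 t=6 v=1: → [6,9),[5,8),[4,7); WM=9
i=10 t=10 v=5: → [10,13),[9,12),[8,11); WM=9
i=11 t=12 v=1: → [12,15),[11,14),[10,13); WM=12; [7,10) fires=3 [8,11) fires=4 [9,12) fires=3
i=12 t=15 v=3: → [15,18),[14,17),[13,16); WM=12
i=13 t=8 v=5: DROP (t<12-3); WM=12
i=14 t=16 v=9: → [16,19),[15,18),[14,17); WM=12

[0,3)=1 [1,4)=2 [2,5)=3 [3,6)=3 [4,7)=3 [5,8)=2 [6,9)=1 [7,10)=3 [8,11)=4 [9,12)=3 [10,13)=2 [11,14)=1 [12,15)=1 [13,16)=1 [14,17)=2 [15,18)=2 [16,19)=1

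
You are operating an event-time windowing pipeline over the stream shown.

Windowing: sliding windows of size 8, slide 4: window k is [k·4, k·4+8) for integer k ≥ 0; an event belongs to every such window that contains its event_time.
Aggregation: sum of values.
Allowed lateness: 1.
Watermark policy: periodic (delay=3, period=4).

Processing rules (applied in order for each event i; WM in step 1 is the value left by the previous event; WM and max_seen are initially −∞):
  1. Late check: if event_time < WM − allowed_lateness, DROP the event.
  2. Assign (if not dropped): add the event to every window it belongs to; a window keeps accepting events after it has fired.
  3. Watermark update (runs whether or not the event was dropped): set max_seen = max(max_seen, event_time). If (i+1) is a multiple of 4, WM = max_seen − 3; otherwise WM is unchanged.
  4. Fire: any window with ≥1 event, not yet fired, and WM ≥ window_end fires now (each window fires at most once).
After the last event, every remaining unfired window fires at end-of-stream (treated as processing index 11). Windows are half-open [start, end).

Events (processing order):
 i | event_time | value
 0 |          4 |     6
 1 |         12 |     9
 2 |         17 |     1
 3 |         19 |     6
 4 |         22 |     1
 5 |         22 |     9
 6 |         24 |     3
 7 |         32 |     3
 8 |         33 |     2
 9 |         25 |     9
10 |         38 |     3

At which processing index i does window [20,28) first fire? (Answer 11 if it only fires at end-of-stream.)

7

i=0 t=4 v=6: → [4,12),[0,8); WM=−∞
i=1 t=12 v=9: → [12,20),[8,16); WM=−∞
i=2 t=17 v=1: → [16,24),[12,20); WM=−∞
i=3 t=19 v=6: → [16,24),[12,20); WM=16; [0,8) fires=6 [4,12) fires=6 [8,16) fires=9
i=4 t=22 v=1: → [20,28),[16,24); WM=16
i=5 t=22 v=9: → [20,28),[16,24); WM=16
i=6 t=24 v=3: → [24,32),[20,28); WM=16
i=7 t=32 v=3: → [32,40),[28,36); WM=29; [12,20) fires=16 [16,24) fires=17 [20,28) fires=13
i=8 t=33 v=2: → [32,40),[28,36); WM=29
i=9 t=25 v=9: DROP (t<29-1); WM=29
i=10 t=38 v=3: → [36,44),[32,40); WM=29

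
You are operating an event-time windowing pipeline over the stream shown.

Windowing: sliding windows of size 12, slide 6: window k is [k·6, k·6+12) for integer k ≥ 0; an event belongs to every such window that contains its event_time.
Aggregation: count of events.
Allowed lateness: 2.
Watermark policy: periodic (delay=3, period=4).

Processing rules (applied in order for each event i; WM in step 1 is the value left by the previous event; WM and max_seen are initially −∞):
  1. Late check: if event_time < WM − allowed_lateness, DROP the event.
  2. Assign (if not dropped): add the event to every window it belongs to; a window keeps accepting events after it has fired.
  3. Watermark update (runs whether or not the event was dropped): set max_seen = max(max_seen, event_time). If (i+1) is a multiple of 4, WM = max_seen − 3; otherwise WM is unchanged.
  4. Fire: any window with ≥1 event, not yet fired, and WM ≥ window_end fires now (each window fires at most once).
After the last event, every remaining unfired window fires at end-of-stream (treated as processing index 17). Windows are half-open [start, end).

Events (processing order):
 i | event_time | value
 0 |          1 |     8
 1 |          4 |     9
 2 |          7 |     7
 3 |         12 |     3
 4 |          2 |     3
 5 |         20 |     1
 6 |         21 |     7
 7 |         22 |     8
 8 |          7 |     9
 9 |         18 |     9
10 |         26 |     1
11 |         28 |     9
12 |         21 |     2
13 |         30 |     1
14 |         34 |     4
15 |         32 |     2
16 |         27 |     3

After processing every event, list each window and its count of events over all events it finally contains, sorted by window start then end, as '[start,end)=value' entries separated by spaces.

i=0 t=1 v=8: → [0,12); WM=−∞
i=1 t=4 v=9: → [0,12); WM=−∞
i=2 t=7 v=7: → [6,18),[0,12); WM=−∞
i=3 t=12 v=3: → [12,24),[6,18); WM=9
i=4 t=2 v=3: DROP (t<9-2); WM=9
i=5 t=20 v=1: → [18,30),[12,24); WM=9
i=6 t=21 v=7: → [18,30),[12,24); WM=9
i=7 t=22 v=8: → [18,30),[12,24); WM=19; [0,12) fires=3 [6,18) fires=2
i=8 t=7 v=9: DROP (t<19-2); WM=19
i=9 t=18 v=9: → [18,30),[12,24); WM=19
i=10 t=26 v=1: → [24,36),[18,30); WM=19
i=11 t=28 v=9: → [24,36),[18,30); WM=25; [12,24) fires=5
i=12 t=21 v=2: DROP (t<25-2); WM=25
i=13 t=30 v=1: → [30,42),[24,36); WM=25
i=14 t=34 v=4: → [30,42),[24,36); WM=25
i=15 t=32 v=2: → [30,42),[24,36); WM=31; [18,30) fires=6
i=16 t=27 v=3: DROP (t<31-2); WM=31

[0,12)=3 [6,18)=2 [12,24)=5 [18,30)=6 [24,36)=5 [30,42)=3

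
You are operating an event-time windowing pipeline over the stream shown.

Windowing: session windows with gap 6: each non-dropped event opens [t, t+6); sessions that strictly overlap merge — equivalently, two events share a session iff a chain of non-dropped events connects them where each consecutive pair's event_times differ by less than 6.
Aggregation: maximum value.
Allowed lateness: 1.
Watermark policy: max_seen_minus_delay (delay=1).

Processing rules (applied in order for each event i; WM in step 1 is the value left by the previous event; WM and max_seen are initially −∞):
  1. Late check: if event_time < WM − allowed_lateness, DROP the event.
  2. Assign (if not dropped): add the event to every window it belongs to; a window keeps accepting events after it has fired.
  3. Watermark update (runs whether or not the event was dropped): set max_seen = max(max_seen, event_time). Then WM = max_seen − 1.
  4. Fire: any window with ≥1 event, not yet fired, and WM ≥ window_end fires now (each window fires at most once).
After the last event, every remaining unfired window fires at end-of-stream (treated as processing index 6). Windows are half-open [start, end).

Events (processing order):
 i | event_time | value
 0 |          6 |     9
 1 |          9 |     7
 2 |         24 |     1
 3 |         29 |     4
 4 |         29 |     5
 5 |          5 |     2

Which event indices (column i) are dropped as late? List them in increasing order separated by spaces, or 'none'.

5

i=0 t=6 v=9: → [6,12); WM=5
i=1 t=9 v=7: → [6,15); WM=8
i=2 t=24 v=1: → [24,30); WM=23
i=3 t=29 v=4: → [24,35); WM=28
i=4 t=29 v=5: → [24,35); WM=28
i=5 t=5 v=2: DROP (t<28-1); WM=28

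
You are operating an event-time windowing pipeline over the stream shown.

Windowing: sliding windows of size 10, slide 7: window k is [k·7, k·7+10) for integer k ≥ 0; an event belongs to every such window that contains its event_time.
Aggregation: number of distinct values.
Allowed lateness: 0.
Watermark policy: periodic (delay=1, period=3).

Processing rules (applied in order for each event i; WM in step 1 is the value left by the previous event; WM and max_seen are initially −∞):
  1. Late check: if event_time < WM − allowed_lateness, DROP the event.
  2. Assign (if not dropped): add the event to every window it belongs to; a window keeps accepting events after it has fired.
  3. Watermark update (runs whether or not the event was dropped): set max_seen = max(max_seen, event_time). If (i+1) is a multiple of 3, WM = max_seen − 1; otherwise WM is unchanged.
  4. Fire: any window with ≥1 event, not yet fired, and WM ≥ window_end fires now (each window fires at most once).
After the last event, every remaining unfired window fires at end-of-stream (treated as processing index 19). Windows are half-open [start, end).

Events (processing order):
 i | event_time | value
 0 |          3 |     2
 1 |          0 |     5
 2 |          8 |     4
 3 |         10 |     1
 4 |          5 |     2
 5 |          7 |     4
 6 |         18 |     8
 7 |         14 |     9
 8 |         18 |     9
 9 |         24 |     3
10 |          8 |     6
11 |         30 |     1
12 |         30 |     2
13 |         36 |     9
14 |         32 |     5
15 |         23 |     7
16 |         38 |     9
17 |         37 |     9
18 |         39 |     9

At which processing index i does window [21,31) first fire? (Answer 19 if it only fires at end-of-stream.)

14

i=0 t=3 v=2: → [0,10); WM=−∞
i=1 t=0 v=5: → [0,10); WM=−∞
i=2 t=8 v=4: → [7,17),[0,10); WM=7
i=3 t=10 v=1: → [7,17); WM=7
i=4 t=5 v=2: DROP (t<7-0); WM=7
i=5 t=7 v=4: → [7,17),[0,10); WM=9
i=6 t=18 v=8: → [14,24); WM=9
i=7 t=14 v=9: → [14,24),[7,17); WM=9
i=8 t=18 v=9: → [14,24); WM=17; [0,10) fires=3 [7,17) fires=3
i=9 t=24 v=3: → [21,31); WM=17
i=10 t=8 v=6: DROP (t<17-0); WM=17
i=11 t=30 v=1: → [28,38),[21,31); WM=29; [14,24) fires=2
i=12 t=30 v=2: → [28,38),[21,31); WM=29
i=13 t=36 v=9: → [35,45),[28,38); WM=29
i=14 t=32 v=5: → [28,38); WM=35; [21,31) fires=3
i=15 t=23 v=7: DROP (t<35-0); WM=35
i=16 t=38 v=9: → [35,45); WM=35
i=17 t=37 v=9: → [35,45),[28,38); WM=37
i=18 t=39 v=9: → [35,45); WM=37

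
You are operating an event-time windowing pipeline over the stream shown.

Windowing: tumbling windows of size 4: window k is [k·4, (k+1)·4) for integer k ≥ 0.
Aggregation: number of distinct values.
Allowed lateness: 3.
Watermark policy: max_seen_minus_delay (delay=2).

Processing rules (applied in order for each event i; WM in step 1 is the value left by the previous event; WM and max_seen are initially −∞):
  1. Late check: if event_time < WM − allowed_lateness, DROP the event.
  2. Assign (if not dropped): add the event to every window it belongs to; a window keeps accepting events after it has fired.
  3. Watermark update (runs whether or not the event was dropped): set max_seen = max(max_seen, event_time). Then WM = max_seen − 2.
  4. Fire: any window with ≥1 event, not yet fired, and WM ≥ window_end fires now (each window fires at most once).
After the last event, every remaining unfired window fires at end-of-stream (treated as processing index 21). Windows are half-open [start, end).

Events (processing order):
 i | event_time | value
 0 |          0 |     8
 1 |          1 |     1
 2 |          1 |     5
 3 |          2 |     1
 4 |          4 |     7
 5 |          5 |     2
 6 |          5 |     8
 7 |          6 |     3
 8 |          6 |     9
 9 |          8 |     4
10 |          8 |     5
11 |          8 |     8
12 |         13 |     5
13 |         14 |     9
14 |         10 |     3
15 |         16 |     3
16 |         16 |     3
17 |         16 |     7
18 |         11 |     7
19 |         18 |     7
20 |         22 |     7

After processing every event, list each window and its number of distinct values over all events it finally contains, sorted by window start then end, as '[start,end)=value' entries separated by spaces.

[0,4)=3 [4,8)=5 [8,12)=5 [12,16)=2 [16,20)=2 [20,24)=1

i=0 t=0 v=8: → [0,4); WM=-2
i=1 t=1 v=1: → [0,4); WM=-1
i=2 t=1 v=5: → [0,4); WM=-1
i=3 t=2 v=1: → [0,4); WM=0
i=4 t=4 v=7: → [4,8); WM=2
i=5 t=5 v=2: → [4,8); WM=3
i=6 t=5 v=8: → [4,8); WM=3
i=7 t=6 v=3: → [4,8); WM=4; [0,4) fires=3
i=8 t=6 v=9: → [4,8); WM=4
i=9 t=8 v=4: → [8,12); WM=6
i=10 t=8 v=5: → [8,12); WM=6
i=11 t=8 v=8: → [8,12); WM=6
i=12 t=13 v=5: → [12,16); WM=11; [4,8) fires=5
i=13 t=14 v=9: → [12,16); WM=12; [8,12) fires=3
i=14 t=10 v=3: → [8,12); WM=12
i=15 t=16 v=3: → [16,20); WM=14
i=16 t=16 v=3: → [16,20); WM=14
i=17 t=16 v=7: → [16,20); WM=14
i=18 t=11 v=7: → [8,12); WM=14
i=19 t=18 v=7: → [16,20); WM=16; [12,16) fires=2
i=20 t=22 v=7: → [20,24); WM=20; [16,20) fires=2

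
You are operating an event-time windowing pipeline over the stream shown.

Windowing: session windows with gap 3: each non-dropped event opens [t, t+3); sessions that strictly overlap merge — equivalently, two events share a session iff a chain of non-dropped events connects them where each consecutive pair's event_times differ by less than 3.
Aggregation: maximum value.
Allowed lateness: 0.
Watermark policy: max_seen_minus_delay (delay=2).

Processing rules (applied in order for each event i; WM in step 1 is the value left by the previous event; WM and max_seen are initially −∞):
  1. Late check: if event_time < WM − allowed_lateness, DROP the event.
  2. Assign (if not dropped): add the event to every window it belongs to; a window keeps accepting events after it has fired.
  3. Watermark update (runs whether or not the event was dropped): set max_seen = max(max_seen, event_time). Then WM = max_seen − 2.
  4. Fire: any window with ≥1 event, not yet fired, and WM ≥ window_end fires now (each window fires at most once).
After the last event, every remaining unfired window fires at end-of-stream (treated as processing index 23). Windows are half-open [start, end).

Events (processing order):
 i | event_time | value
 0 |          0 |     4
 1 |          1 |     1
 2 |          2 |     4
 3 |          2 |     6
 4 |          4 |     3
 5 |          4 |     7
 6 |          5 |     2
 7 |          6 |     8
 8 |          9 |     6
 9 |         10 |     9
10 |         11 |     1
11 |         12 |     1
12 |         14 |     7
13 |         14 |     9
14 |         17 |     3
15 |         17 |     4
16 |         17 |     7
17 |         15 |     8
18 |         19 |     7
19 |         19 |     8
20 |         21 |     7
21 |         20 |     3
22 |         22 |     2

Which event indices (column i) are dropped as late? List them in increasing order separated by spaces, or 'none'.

none

i=0 t=0 v=4: → [0,3); WM=-2
i=1 t=1 v=1: → [0,4); WM=-1
i=2 t=2 v=4: → [0,5); WM=0
i=3 t=2 v=6: → [0,5); WM=0
i=4 t=4 v=3: → [0,7); WM=2
i=5 t=4 v=7: → [0,7); WM=2
i=6 t=5 v=2: → [0,8); WM=3
i=7 t=6 v=8: → [0,9); WM=4
i=8 t=9 v=6: → [9,12); WM=7
i=9 t=10 v=9: → [9,13); WM=8
i=10 t=11 v=1: → [9,14); WM=9
i=11 t=12 v=1: → [9,15); WM=10
i=12 t=14 v=7: → [9,17); WM=12
i=13 t=14 v=9: → [9,17); WM=12
i=14 t=17 v=3: → [17,20); WM=15
i=15 t=17 v=4: → [17,20); WM=15
i=16 t=17 v=7: → [17,20); WM=15
i=17 t=15 v=8: → [9,20); WM=15
i=18 t=19 v=7: → [9,22); WM=17
i=19 t=19 v=8: → [9,22); WM=17
i=20 t=21 v=7: → [9,24); WM=19
i=21 t=20 v=3: → [9,24); WM=19
i=22 t=22 v=2: → [9,25); WM=20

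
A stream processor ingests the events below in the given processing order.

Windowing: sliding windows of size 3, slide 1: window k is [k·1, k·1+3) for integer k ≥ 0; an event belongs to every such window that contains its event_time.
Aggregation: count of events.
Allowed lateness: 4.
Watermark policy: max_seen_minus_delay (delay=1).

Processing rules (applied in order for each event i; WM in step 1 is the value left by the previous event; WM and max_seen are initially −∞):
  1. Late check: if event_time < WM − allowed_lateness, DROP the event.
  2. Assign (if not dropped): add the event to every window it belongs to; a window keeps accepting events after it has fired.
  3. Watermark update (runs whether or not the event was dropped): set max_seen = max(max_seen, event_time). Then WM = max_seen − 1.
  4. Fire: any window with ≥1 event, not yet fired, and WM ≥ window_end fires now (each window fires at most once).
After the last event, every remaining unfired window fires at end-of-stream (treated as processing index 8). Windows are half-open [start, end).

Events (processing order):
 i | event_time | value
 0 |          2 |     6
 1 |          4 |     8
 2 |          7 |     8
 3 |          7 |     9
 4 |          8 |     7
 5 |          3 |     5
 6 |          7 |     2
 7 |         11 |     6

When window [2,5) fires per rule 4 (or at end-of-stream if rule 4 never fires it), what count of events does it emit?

2

i=0 t=2 v=6: → [2,5),[1,4),[0,3); WM=1
i=1 t=4 v=8: → [4,7),[3,6),[2,5); WM=3; [0,3) fires=1
i=2 t=7 v=8: → [7,10),[6,9),[5,8); WM=6; [1,4) fires=1 [2,5) fires=2 [3,6) fires=1
i=3 t=7 v=9: → [7,10),[6,9),[5,8); WM=6
i=4 t=8 v=7: → [8,11),[7,10),[6,9); WM=7; [4,7) fires=1
i=5 t=3 v=5: → [3,6),[2,5),[1,4); WM=7
i=6 t=7 v=2: → [7,10),[6,9),[5,8); WM=7
i=7 t=11 v=6: → [11,14),[10,13),[9,12); WM=10; [5,8) fires=3 [6,9) fires=4 [7,10) fires=4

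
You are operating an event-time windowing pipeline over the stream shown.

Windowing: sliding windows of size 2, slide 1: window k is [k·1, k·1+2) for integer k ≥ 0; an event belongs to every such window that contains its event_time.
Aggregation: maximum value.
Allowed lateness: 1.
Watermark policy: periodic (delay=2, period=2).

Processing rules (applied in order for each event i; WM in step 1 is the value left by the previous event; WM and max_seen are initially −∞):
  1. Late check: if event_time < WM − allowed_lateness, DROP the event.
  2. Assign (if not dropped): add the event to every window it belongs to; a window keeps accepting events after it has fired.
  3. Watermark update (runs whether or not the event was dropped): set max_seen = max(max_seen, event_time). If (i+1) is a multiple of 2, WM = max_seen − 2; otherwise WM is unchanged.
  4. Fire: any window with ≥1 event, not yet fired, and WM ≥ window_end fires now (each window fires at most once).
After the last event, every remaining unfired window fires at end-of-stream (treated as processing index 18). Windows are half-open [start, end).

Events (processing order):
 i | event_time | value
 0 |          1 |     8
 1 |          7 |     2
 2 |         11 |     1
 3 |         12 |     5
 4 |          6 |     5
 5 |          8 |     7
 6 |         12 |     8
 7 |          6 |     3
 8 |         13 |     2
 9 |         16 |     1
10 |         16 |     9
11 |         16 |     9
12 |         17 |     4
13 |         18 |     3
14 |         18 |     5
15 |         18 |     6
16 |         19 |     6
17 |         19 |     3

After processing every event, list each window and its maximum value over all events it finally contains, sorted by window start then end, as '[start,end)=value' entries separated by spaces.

i=0 t=1 v=8: → [1,3),[0,2); WM=−∞
i=1 t=7 v=2: → [7,9),[6,8); WM=5; [0,2) fires=8 [1,3) fires=8
i=2 t=11 v=1: → [11,13),[10,12); WM=5
i=3 t=12 v=5: → [12,14),[11,13); WM=10; [6,8) fires=2 [7,9) fires=2
i=4 t=6 v=5: DROP (t<10-1); WM=10
i=5 t=8 v=7: DROP (t<10-1); WM=10
i=6 t=12 v=8: → [12,14),[11,13); WM=10
i=7 t=6 v=3: DROP (t<10-1); WM=10
i=8 t=13 v=2: → [13,15),[12,14); WM=10
i=9 t=16 v=1: → [16,18),[15,17); WM=14; [10,12) fires=1 [11,13) fires=8 [12,14) fires=8
i=10 t=16 v=9: → [16,18),[15,17); WM=14
i=11 t=16 v=9: → [16,18),[15,17); WM=14
i=12 t=17 v=4: → [17,19),[16,18); WM=14
i=13 t=18 v=3: → [18,20),[17,19); WM=16; [13,15) fires=2
i=14 t=18 v=5: → [18,20),[17,19); WM=16
i=15 t=18 v=6: → [18,20),[17,19); WM=16
i=16 t=19 v=6: → [19,21),[18,20); WM=16
i=17 t=19 v=3: → [19,21),[18,20); WM=17; [15,17) fires=9

[0,2)=8 [1,3)=8 [6,8)=2 [7,9)=2 [10,12)=1 [11,13)=8 [12,14)=8 [13,15)=2 [15,17)=9 [16,18)=9 [17,19)=6 [18,20)=6 [19,21)=6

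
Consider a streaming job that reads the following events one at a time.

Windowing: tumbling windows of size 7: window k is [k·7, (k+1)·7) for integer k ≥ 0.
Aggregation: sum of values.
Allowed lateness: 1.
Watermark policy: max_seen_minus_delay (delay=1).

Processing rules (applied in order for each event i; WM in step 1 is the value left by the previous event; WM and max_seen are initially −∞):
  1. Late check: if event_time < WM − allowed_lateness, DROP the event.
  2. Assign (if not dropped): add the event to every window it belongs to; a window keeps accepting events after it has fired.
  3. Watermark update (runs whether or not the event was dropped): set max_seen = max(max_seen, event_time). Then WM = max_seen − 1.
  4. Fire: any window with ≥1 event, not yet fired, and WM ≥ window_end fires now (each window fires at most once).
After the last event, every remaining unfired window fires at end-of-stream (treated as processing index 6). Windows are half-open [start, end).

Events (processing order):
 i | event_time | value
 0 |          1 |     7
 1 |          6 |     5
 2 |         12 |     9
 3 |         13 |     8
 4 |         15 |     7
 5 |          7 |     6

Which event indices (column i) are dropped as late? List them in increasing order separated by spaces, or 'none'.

i=0 t=1 v=7: → [0,7); WM=0
i=1 t=6 v=5: → [0,7); WM=5
i=2 t=12 v=9: → [7,14); WM=11; [0,7) fires=12
i=3 t=13 v=8: → [7,14); WM=12
i=4 t=15 v=7: → [14,21); WM=14; [7,14) fires=17
i=5 t=7 v=6: DROP (t<14-1); WM=14

5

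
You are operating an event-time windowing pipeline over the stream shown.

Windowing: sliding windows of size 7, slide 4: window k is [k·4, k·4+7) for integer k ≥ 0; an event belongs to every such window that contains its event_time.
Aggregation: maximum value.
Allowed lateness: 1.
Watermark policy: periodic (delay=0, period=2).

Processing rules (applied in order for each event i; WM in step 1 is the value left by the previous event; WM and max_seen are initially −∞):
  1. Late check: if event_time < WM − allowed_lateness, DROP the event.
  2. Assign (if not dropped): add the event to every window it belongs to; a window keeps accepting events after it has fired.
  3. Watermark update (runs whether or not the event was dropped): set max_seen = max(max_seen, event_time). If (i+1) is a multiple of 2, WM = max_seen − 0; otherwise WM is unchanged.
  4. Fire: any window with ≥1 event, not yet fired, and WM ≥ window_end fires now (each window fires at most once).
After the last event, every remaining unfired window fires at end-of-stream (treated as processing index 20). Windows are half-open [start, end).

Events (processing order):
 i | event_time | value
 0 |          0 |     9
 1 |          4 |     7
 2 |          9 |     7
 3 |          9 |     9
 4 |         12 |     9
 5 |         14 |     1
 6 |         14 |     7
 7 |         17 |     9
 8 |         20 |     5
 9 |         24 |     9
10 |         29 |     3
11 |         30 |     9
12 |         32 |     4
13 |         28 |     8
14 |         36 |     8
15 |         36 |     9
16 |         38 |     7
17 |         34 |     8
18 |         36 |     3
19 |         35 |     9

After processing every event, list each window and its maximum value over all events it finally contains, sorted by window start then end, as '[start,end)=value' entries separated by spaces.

[0,7)=9 [4,11)=9 [8,15)=9 [12,19)=9 [16,23)=9 [20,27)=9 [24,31)=9 [28,35)=9 [32,39)=9 [36,43)=9

i=0 t=0 v=9: → [0,7); WM=−∞
i=1 t=4 v=7: → [4,11),[0,7); WM=4
i=2 t=9 v=7: → [8,15),[4,11); WM=4
i=3 t=9 v=9: → [8,15),[4,11); WM=9; [0,7) fires=9
i=4 t=12 v=9: → [12,19),[8,15); WM=9
i=5 t=14 v=1: → [12,19),[8,15); WM=14; [4,11) fires=9
i=6 t=14 v=7: → [12,19),[8,15); WM=14
i=7 t=17 v=9: → [16,23),[12,19); WM=17; [8,15) fires=9
i=8 t=20 v=5: → [20,27),[16,23); WM=17
i=9 t=24 v=9: → [24,31),[20,27); WM=24; [12,19) fires=9 [16,23) fires=9
i=10 t=29 v=3: → [28,35),[24,31); WM=24
i=11 t=30 v=9: → [28,35),[24,31); WM=30; [20,27) fires=9
i=12 t=32 v=4: → [32,39),[28,35); WM=30
i=13 t=28 v=8: DROP (t<30-1); WM=32; [24,31) fires=9
i=14 t=36 v=8: → [36,43),[32,39); WM=32
i=15 t=36 v=9: → [36,43),[32,39); WM=36; [28,35) fires=9
i=16 t=38 v=7: → [36,43),[32,39); WM=36
i=17 t=34 v=8: DROP (t<36-1); WM=38
i=18 t=36 v=3: DROP (t<38-1); WM=38
i=19 t=35 v=9: DROP (t<38-1); WM=38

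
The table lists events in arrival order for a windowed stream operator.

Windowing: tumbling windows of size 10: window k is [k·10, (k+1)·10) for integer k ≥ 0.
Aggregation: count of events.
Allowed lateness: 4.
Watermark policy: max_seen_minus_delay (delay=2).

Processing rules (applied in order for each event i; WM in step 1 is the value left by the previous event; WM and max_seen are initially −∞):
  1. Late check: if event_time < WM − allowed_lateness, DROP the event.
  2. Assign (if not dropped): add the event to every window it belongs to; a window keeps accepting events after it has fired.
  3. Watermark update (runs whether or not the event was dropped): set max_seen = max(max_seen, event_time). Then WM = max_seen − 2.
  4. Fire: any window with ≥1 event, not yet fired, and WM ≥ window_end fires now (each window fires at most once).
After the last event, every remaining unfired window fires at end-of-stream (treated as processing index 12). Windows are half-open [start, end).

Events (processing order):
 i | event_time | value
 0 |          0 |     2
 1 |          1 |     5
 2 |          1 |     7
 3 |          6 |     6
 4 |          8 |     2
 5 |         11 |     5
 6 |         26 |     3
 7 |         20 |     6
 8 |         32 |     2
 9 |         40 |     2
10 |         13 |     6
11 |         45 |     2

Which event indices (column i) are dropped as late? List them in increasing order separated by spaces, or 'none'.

i=0 t=0 v=2: → [0,10); WM=-2
i=1 t=1 v=5: → [0,10); WM=-1
i=2 t=1 v=7: → [0,10); WM=-1
i=3 t=6 v=6: → [0,10); WM=4
i=4 t=8 v=2: → [0,10); WM=6
i=5 t=11 v=5: → [10,20); WM=9
i=6 t=26 v=3: → [20,30); WM=24; [0,10) fires=5 [10,20) fires=1
i=7 t=20 v=6: → [20,30); WM=24
i=8 t=32 v=2: → [30,40); WM=30; [20,30) fires=2
i=9 t=40 v=2: → [40,50); WM=38
i=10 t=13 v=6: DROP (t<38-4); WM=38
i=11 t=45 v=2: → [40,50); WM=43; [30,40) fires=1

10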